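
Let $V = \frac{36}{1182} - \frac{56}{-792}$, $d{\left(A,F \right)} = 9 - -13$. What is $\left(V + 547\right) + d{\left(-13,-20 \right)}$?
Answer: $\frac{11099180}{19503} \approx 569.1$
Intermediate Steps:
$d{\left(A,F \right)} = 22$ ($d{\left(A,F \right)} = 9 + 13 = 22$)
$V = \frac{1973}{19503}$ ($V = 36 \cdot \frac{1}{1182} - - \frac{7}{99} = \frac{6}{197} + \frac{7}{99} = \frac{1973}{19503} \approx 0.10116$)
$\left(V + 547\right) + d{\left(-13,-20 \right)} = \left(\frac{1973}{19503} + 547\right) + 22 = \frac{10670114}{19503} + 22 = \frac{11099180}{19503}$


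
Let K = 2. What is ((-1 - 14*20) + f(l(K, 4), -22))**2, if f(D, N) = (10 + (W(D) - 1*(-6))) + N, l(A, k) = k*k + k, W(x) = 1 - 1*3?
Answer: 83521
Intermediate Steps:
W(x) = -2 (W(x) = 1 - 3 = -2)
l(A, k) = k + k**2 (l(A, k) = k**2 + k = k + k**2)
f(D, N) = 14 + N (f(D, N) = (10 + (-2 - 1*(-6))) + N = (10 + (-2 + 6)) + N = (10 + 4) + N = 14 + N)
((-1 - 14*20) + f(l(K, 4), -22))**2 = ((-1 - 14*20) + (14 - 22))**2 = ((-1 - 280) - 8)**2 = (-281 - 8)**2 = (-289)**2 = 83521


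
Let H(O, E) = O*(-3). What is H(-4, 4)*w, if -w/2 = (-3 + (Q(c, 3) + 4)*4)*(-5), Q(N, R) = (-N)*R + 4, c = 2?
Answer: 600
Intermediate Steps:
Q(N, R) = 4 - N*R (Q(N, R) = -N*R + 4 = 4 - N*R)
H(O, E) = -3*O
w = 50 (w = -2*(-3 + ((4 - 1*2*3) + 4)*4)*(-5) = -2*(-3 + ((4 - 6) + 4)*4)*(-5) = -2*(-3 + (-2 + 4)*4)*(-5) = -2*(-3 + 2*4)*(-5) = -2*(-3 + 8)*(-5) = -10*(-5) = -2*(-25) = 50)
H(-4, 4)*w = -3*(-4)*50 = 12*50 = 600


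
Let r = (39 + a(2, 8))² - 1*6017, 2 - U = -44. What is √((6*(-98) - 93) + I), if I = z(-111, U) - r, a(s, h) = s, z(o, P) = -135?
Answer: 8*√55 ≈ 59.330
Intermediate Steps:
U = 46 (U = 2 - 1*(-44) = 2 + 44 = 46)
r = -4336 (r = (39 + 2)² - 1*6017 = 41² - 6017 = 1681 - 6017 = -4336)
I = 4201 (I = -135 - 1*(-4336) = -135 + 4336 = 4201)
√((6*(-98) - 93) + I) = √((6*(-98) - 93) + 4201) = √((-588 - 93) + 4201) = √(-681 + 4201) = √3520 = 8*√55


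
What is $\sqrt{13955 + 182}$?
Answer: $\sqrt{14137} \approx 118.9$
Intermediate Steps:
$\sqrt{13955 + 182} = \sqrt{14137}$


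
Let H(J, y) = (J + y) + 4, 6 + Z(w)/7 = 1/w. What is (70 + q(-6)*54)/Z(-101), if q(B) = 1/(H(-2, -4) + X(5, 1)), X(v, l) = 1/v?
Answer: -4040/4249 ≈ -0.95081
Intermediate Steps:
Z(w) = -42 + 7/w
H(J, y) = 4 + J + y
q(B) = -5/9 (q(B) = 1/((4 - 2 - 4) + 1/5) = 1/(-2 + ⅕) = 1/(-9/5) = -5/9)
(70 + q(-6)*54)/Z(-101) = (70 - 5/9*54)/(-42 + 7/(-101)) = (70 - 30)/(-42 + 7*(-1/101)) = 40/(-42 - 7/101) = 40/(-4249/101) = 40*(-101/4249) = -4040/4249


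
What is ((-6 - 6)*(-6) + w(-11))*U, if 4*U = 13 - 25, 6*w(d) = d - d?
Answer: -216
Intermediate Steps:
w(d) = 0 (w(d) = (d - d)/6 = (⅙)*0 = 0)
U = -3 (U = (13 - 25)/4 = (¼)*(-12) = -3)
((-6 - 6)*(-6) + w(-11))*U = ((-6 - 6)*(-6) + 0)*(-3) = (-12*(-6) + 0)*(-3) = (72 + 0)*(-3) = 72*(-3) = -216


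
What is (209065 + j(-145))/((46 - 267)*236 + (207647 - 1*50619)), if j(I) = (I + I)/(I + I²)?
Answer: 15052679/7550784 ≈ 1.9935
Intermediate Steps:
j(I) = 2*I/(I + I²) (j(I) = (2*I)/(I + I²) = 2*I/(I + I²))
(209065 + j(-145))/((46 - 267)*236 + (207647 - 1*50619)) = (209065 + 2/(1 - 145))/((46 - 267)*236 + (207647 - 1*50619)) = (209065 + 2/(-144))/(-221*236 + (207647 - 50619)) = (209065 + 2*(-1/144))/(-52156 + 157028) = (209065 - 1/72)/104872 = (15052679/72)*(1/104872) = 15052679/7550784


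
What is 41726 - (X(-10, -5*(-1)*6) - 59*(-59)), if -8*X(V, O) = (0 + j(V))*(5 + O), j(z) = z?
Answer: 152805/4 ≈ 38201.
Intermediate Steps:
X(V, O) = -V*(5 + O)/8 (X(V, O) = -(0 + V)*(5 + O)/8 = -V*(5 + O)/8)
41726 - (X(-10, -5*(-1)*6) - 59*(-59)) = 41726 - (-1/8*(-10)*(5 - 5*(-1)*6) - 59*(-59)) = 41726 - (-1/8*(-10)*(5 + 5*6) + 3481) = 41726 - (-1/8*(-10)*(5 + 30) + 3481) = 41726 - (-1/8*(-10)*35 + 3481) = 41726 - (175/4 + 3481) = 41726 - 1*14099/4 = 41726 - 14099/4 = 152805/4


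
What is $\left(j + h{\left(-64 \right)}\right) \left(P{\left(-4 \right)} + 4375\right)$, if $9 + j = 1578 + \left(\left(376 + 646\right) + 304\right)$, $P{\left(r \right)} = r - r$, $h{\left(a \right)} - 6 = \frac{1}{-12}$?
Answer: $\frac{152298125}{12} \approx 1.2692 \cdot 10^{7}$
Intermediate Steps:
$h{\left(a \right)} = \frac{71}{12}$ ($h{\left(a \right)} = 6 + \frac{1}{-12} = 6 - \frac{1}{12} = \frac{71}{12}$)
$P{\left(r \right)} = 0$
$j = 2895$ ($j = -9 + \left(1578 + \left(\left(376 + 646\right) + 304\right)\right) = -9 + \left(1578 + \left(1022 + 304\right)\right) = -9 + \left(1578 + 1326\right) = -9 + 2904 = 2895$)
$\left(j + h{\left(-64 \right)}\right) \left(P{\left(-4 \right)} + 4375\right) = \left(2895 + \frac{71}{12}\right) \left(0 + 4375\right) = \frac{34811}{12} \cdot 4375 = \frac{152298125}{12}$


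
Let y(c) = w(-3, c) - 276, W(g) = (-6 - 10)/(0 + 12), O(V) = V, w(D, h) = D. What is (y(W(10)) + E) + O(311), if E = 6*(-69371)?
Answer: -416194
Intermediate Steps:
E = -416226
W(g) = -4/3 (W(g) = -16/12 = -16*1/12 = -4/3)
y(c) = -279 (y(c) = -3 - 276 = -279)
(y(W(10)) + E) + O(311) = (-279 - 416226) + 311 = -416505 + 311 = -416194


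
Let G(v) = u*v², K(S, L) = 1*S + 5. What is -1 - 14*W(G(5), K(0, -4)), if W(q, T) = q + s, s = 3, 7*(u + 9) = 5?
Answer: 2857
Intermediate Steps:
u = -58/7 (u = -9 + (⅐)*5 = -9 + 5/7 = -58/7 ≈ -8.2857)
K(S, L) = 5 + S (K(S, L) = S + 5 = 5 + S)
G(v) = -58*v²/7
W(q, T) = 3 + q (W(q, T) = q + 3 = 3 + q)
-1 - 14*W(G(5), K(0, -4)) = -1 - 14*(3 - 58/7*5²) = -1 - 14*(3 - 58/7*25) = -1 - 14*(3 - 1450/7) = -1 - 14*(-1429/7) = -1 + 2858 = 2857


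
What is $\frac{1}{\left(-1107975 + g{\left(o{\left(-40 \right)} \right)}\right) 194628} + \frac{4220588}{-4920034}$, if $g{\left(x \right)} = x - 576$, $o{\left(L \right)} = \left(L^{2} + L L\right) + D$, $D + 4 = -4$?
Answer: $- \frac{64856513072392415}{75604690492387812} \approx -0.85784$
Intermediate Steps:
$D = -8$ ($D = -4 - 4 = -8$)
$o{\left(L \right)} = -8 + 2 L^{2}$ ($o{\left(L \right)} = \left(L^{2} + L L\right) - 8 = \left(L^{2} + L^{2}\right) - 8 = 2 L^{2} - 8 = -8 + 2 L^{2}$)
$g{\left(x \right)} = -576 + x$ ($g{\left(x \right)} = x - 576 = -576 + x$)
$\frac{1}{\left(-1107975 + g{\left(o{\left(-40 \right)} \right)}\right) 194628} + \frac{4220588}{-4920034} = \frac{1}{\left(-1107975 - \left(584 - 3200\right)\right) 194628} + \frac{4220588}{-4920034} = \frac{1}{-1107975 + \left(-576 + \left(-8 + 2 \cdot 1600\right)\right)} \frac{1}{194628} + 4220588 \left(- \frac{1}{4920034}\right) = \frac{1}{-1107975 + \left(-576 + \left(-8 + 3200\right)\right)} \frac{1}{194628} - \frac{2110294}{2460017} = \frac{1}{-1107975 + \left(-576 + 3192\right)} \frac{1}{194628} - \frac{2110294}{2460017} = \frac{1}{-1107975 + 2616} \cdot \frac{1}{194628} - \frac{2110294}{2460017} = \frac{1}{-1105359} \cdot \frac{1}{194628} - \frac{2110294}{2460017} = \left(- \frac{1}{1105359}\right) \frac{1}{194628} - \frac{2110294}{2460017} = - \frac{1}{215133811452} - \frac{2110294}{2460017} = - \frac{64856513072392415}{75604690492387812}$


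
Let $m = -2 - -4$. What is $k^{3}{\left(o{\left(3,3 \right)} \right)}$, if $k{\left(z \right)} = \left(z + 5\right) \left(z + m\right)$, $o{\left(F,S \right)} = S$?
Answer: $64000$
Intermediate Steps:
$m = 2$ ($m = -2 + 4 = 2$)
$k{\left(z \right)} = \left(2 + z\right) \left(5 + z\right)$ ($k{\left(z \right)} = \left(z + 5\right) \left(z + 2\right) = \left(5 + z\right) \left(2 + z\right) = \left(2 + z\right) \left(5 + z\right)$)
$k^{3}{\left(o{\left(3,3 \right)} \right)} = \left(10 + 3^{2} + 7 \cdot 3\right)^{3} = \left(10 + 9 + 21\right)^{3} = 40^{3} = 64000$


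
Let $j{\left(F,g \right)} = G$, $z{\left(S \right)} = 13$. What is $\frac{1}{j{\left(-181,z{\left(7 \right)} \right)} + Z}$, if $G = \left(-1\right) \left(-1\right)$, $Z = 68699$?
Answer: $\frac{1}{68700} \approx 1.4556 \cdot 10^{-5}$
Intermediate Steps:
$G = 1$
$j{\left(F,g \right)} = 1$
$\frac{1}{j{\left(-181,z{\left(7 \right)} \right)} + Z} = \frac{1}{1 + 68699} = \frac{1}{68700}$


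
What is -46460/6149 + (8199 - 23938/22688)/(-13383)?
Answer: -7625247845483/933521208048 ≈ -8.1683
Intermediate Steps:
-46460/6149 + (8199 - 23938/22688)/(-13383) = -46460*1/6149 + (8199 - 23938*1/22688)*(-1/13383) = -46460/6149 + (8199 - 11969/11344)*(-1/13383) = -46460/6149 + (92997487/11344)*(-1/13383) = -46460/6149 - 92997487/151816752 = -7625247845483/933521208048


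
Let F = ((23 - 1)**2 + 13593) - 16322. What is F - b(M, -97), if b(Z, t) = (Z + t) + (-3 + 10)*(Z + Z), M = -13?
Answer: -1953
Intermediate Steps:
b(Z, t) = t + 15*Z (b(Z, t) = (Z + t) + 7*(2*Z) = (Z + t) + 14*Z = t + 15*Z)
F = -2245 (F = (22**2 + 13593) - 16322 = (484 + 13593) - 16322 = 14077 - 16322 = -2245)
F - b(M, -97) = -2245 - (-97 + 15*(-13)) = -2245 - (-97 - 195) = -2245 - 1*(-292) = -2245 + 292 = -1953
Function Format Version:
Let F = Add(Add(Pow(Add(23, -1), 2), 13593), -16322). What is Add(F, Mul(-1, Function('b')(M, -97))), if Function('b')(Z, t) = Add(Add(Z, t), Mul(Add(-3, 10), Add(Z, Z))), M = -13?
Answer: -1953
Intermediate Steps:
Function('b')(Z, t) = Add(t, Mul(15, Z)) (Function('b')(Z, t) = Add(Add(Z, t), Mul(7, Mul(2, Z))) = Add(Add(Z, t), Mul(14, Z)) = Add(t, Mul(15, Z)))
F = -2245 (F = Add(Add(Pow(22, 2), 13593), -16322) = Add(Add(484, 13593), -16322) = Add(14077, -16322) = -2245)
Add(F, Mul(-1, Function('b')(M, -97))) = Add(-2245, Mul(-1, Add(-97, Mul(15, -13)))) = Add(-2245, Mul(-1, Add(-97, -195))) = Add(-2245, Mul(-1, -292)) = Add(-2245, 292) = -1953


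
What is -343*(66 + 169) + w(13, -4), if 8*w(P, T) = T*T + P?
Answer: -644811/8 ≈ -80601.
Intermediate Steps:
w(P, T) = P/8 + T²/8 (w(P, T) = (T*T + P)/8 = (T² + P)/8 = (P + T²)/8 = P/8 + T²/8)
-343*(66 + 169) + w(13, -4) = -343*(66 + 169) + ((⅛)*13 + (⅛)*(-4)²) = -343*235 + (13/8 + (⅛)*16) = -80605 + (13/8 + 2) = -80605 + 29/8 = -644811/8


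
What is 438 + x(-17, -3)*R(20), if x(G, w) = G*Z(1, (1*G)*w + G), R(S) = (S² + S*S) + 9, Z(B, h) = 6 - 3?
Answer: -40821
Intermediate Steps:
Z(B, h) = 3
R(S) = 9 + 2*S² (R(S) = (S² + S²) + 9 = 2*S² + 9 = 9 + 2*S²)
x(G, w) = 3*G (x(G, w) = G*3 = 3*G)
438 + x(-17, -3)*R(20) = 438 + (3*(-17))*(9 + 2*20²) = 438 - 51*(9 + 2*400) = 438 - 51*(9 + 800) = 438 - 51*809 = 438 - 41259 = -40821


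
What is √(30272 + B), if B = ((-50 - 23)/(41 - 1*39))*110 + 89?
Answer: √26346 ≈ 162.31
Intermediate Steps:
B = -3926 (B = -73/(41 - 39)*110 + 89 = -73/2*110 + 89 = -4015 + 89 = -3926)
√(30272 + B) = √(30272 - 3926) = √26346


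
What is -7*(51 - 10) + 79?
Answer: -208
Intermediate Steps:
-7*(51 - 10) + 79 = -7*41 + 79 = -287 + 79 = -208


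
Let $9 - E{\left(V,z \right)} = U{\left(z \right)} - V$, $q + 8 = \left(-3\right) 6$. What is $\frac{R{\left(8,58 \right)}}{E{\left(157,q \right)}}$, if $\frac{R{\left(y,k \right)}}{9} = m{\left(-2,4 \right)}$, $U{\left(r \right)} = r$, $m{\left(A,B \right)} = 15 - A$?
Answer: $\frac{51}{64} \approx 0.79688$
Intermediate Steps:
$R{\left(y,k \right)} = 153$ ($R{\left(y,k \right)} = 9 \left(15 - -2\right) = 9 \left(15 + 2\right) = 9 \cdot 17 = 153$)
$q = -26$ ($q = -8 - 18 = -26$)
$E{\left(V,z \right)} = 9 + V - z$ ($E{\left(V,z \right)} = 9 - \left(z - V\right) = 9 + \left(V - z\right) = 9 + V - z$)
$\frac{R{\left(8,58 \right)}}{E{\left(157,q \right)}} = \frac{153}{9 + 157 - -26} = \frac{153}{9 + 157 + 26} = \frac{153}{192} = 153 \cdot \frac{1}{192} = \frac{51}{64}$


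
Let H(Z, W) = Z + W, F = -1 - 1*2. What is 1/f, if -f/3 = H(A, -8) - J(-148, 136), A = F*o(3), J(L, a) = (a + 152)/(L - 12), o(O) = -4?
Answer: -5/87 ≈ -0.057471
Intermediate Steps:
J(L, a) = (152 + a)/(-12 + L)
F = -3 (F = -1 - 2 = -3)
A = 12 (A = -3*(-4) = 12)
H(Z, W) = W + Z
f = -87/5 (f = -3*((-8 + 12) - (152 + 136)/(-12 - 148)) = -3*(4 - 288/(-160)) = -3*(4 - (-1)*288/160) = -3*(4 - 1*(-9/5)) = -3*(4 + 9/5) = -3*29/5 = -87/5 ≈ -17.400)
1/f = 1/(-87/5) = -5/87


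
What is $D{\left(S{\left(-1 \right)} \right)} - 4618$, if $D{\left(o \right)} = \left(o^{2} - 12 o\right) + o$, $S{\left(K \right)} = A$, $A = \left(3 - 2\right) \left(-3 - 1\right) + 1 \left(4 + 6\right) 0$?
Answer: $-4558$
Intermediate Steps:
$A = -4$ ($A = 1 \left(-4\right) + 1 \cdot 10 \cdot 0 = -4 + 10 \cdot 0 = -4 + 0 = -4$)
$S{\left(K \right)} = -4$
$D{\left(o \right)} = o^{2} - 11 o$
$D{\left(S{\left(-1 \right)} \right)} - 4618 = - 4 \left(-11 - 4\right) - 4618 = \left(-4\right) \left(-15\right) - 4618 = 60 - 4618 = -4558$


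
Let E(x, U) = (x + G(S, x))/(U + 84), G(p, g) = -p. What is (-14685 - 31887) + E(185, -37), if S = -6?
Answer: -2188693/47 ≈ -46568.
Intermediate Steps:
E(x, U) = (6 + x)/(84 + U) (E(x, U) = (x - 1*(-6))/(U + 84) = (x + 6)/(84 + U) = (6 + x)/(84 + U))
(-14685 - 31887) + E(185, -37) = (-14685 - 31887) + (6 + 185)/(84 - 37) = -46572 + 191/47 = -2188693/47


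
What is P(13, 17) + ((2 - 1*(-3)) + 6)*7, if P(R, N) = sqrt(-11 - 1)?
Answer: 77 + 2*I*sqrt(3) ≈ 77.0 + 3.4641*I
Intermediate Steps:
P(R, N) = 2*I*sqrt(3) (P(R, N) = sqrt(-12) = 2*I*sqrt(3))
P(13, 17) + ((2 - 1*(-3)) + 6)*7 = 2*I*sqrt(3) + ((2 - 1*(-3)) + 6)*7 = 2*I*sqrt(3) + ((2 + 3) + 6)*7 = 2*I*sqrt(3) + (5 + 6)*7 = 2*I*sqrt(3) + 11*7 = 2*I*sqrt(3) + 77 = 77 + 2*I*sqrt(3)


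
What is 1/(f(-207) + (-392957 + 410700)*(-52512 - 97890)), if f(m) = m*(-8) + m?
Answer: -1/2668581237 ≈ -3.7473e-10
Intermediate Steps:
f(m) = -7*m (f(m) = -8*m + m = -7*m)
1/(f(-207) + (-392957 + 410700)*(-52512 - 97890)) = 1/(-7*(-207) + (-392957 + 410700)*(-52512 - 97890)) = 1/(1449 + 17743*(-150402)) = 1/(1449 - 2668582686) = 1/(-2668581237) = -1/2668581237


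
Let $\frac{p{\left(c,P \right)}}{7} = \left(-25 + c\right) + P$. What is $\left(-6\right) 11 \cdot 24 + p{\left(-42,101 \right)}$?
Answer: $-1346$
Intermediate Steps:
$p{\left(c,P \right)} = -175 + 7 P + 7 c$ ($p{\left(c,P \right)} = 7 \left(\left(-25 + c\right) + P\right) = 7 \left(-25 + P + c\right) = -175 + 7 P + 7 c$)
$\left(-6\right) 11 \cdot 24 + p{\left(-42,101 \right)} = \left(-6\right) 11 \cdot 24 + \left(-175 + 7 \cdot 101 + 7 \left(-42\right)\right) = \left(-66\right) 24 - -238 = -1584 + 238 = -1346$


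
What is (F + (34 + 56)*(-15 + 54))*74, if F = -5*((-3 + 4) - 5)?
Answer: 261220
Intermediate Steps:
F = 20 (F = -5*(1 - 5) = -5*(-4) = 20)
(F + (34 + 56)*(-15 + 54))*74 = (20 + (34 + 56)*(-15 + 54))*74 = (20 + 90*39)*74 = (20 + 3510)*74 = 3530*74 = 261220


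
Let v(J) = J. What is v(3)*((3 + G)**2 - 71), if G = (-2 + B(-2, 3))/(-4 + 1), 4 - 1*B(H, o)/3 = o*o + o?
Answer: 586/3 ≈ 195.33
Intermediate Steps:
B(H, o) = 12 - 3*o - 3*o**2 (B(H, o) = 12 - 3*(o*o + o) = 12 - 3*(o**2 + o) = 12 - 3*(o + o**2) = 12 + (-3*o - 3*o**2) = 12 - 3*o - 3*o**2)
G = 26/3 (G = (-2 + (12 - 3*3 - 3*3**2))/(-4 + 1) = (-2 + (12 - 9 - 3*9))/(-3) = (-2 + (12 - 9 - 27))*(-1/3) = (-2 - 24)*(-1/3) = -26*(-1/3) = 26/3 ≈ 8.6667)
v(3)*((3 + G)**2 - 71) = 3*((3 + 26/3)**2 - 71) = 3*((35/3)**2 - 71) = 3*(1225/9 - 71) = 3*(586/9) = 586/3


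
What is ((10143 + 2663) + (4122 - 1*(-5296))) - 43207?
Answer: -20983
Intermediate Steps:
((10143 + 2663) + (4122 - 1*(-5296))) - 43207 = (12806 + (4122 + 5296)) - 43207 = (12806 + 9418) - 43207 = 22224 - 43207 = -20983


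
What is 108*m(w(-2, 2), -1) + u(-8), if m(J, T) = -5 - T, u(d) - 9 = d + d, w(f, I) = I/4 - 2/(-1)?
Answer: -439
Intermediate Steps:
w(f, I) = 2 + I/4 (w(f, I) = I*(1/4) - 2*(-1) = I/4 + 2 = 2 + I/4)
u(d) = 9 + 2*d (u(d) = 9 + (d + d) = 9 + 2*d)
108*m(w(-2, 2), -1) + u(-8) = 108*(-5 - 1*(-1)) + (9 + 2*(-8)) = 108*(-5 + 1) + (9 - 16) = 108*(-4) - 7 = -432 - 7 = -439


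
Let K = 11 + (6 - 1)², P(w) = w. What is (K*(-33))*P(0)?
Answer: 0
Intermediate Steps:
K = 36 (K = 11 + 5² = 11 + 25 = 36)
(K*(-33))*P(0) = (36*(-33))*0 = -1188*0 = 0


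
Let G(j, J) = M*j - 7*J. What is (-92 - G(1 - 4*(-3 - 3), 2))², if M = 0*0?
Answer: 6084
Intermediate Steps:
M = 0
G(j, J) = -7*J (G(j, J) = 0*j - 7*J = 0 - 7*J = -7*J)
(-92 - G(1 - 4*(-3 - 3), 2))² = (-92 - (-7)*2)² = (-92 - 1*(-14))² = (-92 + 14)² = (-78)² = 6084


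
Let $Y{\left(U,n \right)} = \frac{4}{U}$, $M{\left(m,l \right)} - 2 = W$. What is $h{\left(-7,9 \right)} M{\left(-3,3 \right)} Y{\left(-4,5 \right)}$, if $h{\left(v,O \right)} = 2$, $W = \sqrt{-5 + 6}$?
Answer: $-6$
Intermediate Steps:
$W = 1$ ($W = \sqrt{1} = 1$)
$M{\left(m,l \right)} = 3$ ($M{\left(m,l \right)} = 2 + 1 = 3$)
$h{\left(-7,9 \right)} M{\left(-3,3 \right)} Y{\left(-4,5 \right)} = 2 \cdot 3 \frac{4}{-4} = 6 \cdot 4 \left(- \frac{1}{4}\right) = 6 \left(-1\right) = -6$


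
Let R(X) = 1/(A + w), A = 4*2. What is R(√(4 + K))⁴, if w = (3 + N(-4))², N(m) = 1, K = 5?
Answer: 1/331776 ≈ 3.0141e-6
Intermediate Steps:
w = 16 (w = (3 + 1)² = 4² = 16)
A = 8
R(X) = 1/24 (R(X) = 1/(8 + 16) = 1/24)
R(√(4 + K))⁴ = (1/24)⁴ = 1/331776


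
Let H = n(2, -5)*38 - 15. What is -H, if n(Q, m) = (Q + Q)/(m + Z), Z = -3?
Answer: 34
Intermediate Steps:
n(Q, m) = 2*Q/(-3 + m) (n(Q, m) = (Q + Q)/(m - 3) = (2*Q)/(-3 + m) = 2*Q/(-3 + m))
H = -34 (H = (2*2/(-3 - 5))*38 - 15 = (2*2/(-8))*38 - 15 = (2*2*(-1/8))*38 - 15 = -1/2*38 - 15 = -19 - 15 = -34)
-H = -1*(-34) = 34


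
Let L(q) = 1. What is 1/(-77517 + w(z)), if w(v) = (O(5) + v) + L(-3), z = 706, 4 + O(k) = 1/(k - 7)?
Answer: -2/153629 ≈ -1.3018e-5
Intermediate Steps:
O(k) = -4 + 1/(-7 + k) (O(k) = -4 + 1/(k - 7) = -4 + 1/(-7 + k))
w(v) = -7/2 + v (w(v) = ((29 - 4*5)/(-7 + 5) + v) + 1 = ((29 - 20)/(-2) + v) + 1 = (-½*9 + v) + 1 = (-9/2 + v) + 1 = -7/2 + v)
1/(-77517 + w(z)) = 1/(-77517 + (-7/2 + 706)) = 1/(-77517 + 1405/2) = 1/(-153629/2) = -2/153629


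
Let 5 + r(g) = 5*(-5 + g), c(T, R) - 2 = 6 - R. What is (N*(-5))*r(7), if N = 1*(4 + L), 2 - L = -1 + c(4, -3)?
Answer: 100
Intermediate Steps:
c(T, R) = 8 - R (c(T, R) = 2 + (6 - R) = 8 - R)
r(g) = -30 + 5*g (r(g) = -5 + 5*(-5 + g) = -5 + (-25 + 5*g) = -30 + 5*g)
L = -8 (L = 2 - (-1 + (8 - 1*(-3))) = 2 - (-1 + (8 + 3)) = 2 - (-1 + 11) = 2 - 1*10 = 2 - 10 = -8)
N = -4 (N = 1*(4 - 8) = 1*(-4) = -4)
(N*(-5))*r(7) = (-4*(-5))*(-30 + 5*7) = 20*(-30 + 35) = 20*5 = 100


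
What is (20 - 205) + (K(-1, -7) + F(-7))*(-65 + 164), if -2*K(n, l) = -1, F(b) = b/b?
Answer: -73/2 ≈ -36.500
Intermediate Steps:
F(b) = 1
K(n, l) = ½ (K(n, l) = -½*(-1) = ½)
(20 - 205) + (K(-1, -7) + F(-7))*(-65 + 164) = (20 - 205) + (½ + 1)*(-65 + 164) = -185 + (3/2)*99 = -185 + 297/2 = -73/2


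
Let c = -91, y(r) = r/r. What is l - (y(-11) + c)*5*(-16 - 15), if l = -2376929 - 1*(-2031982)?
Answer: -358897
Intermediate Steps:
l = -344947 (l = -2376929 + 2031982 = -344947)
y(r) = 1
l - (y(-11) + c)*5*(-16 - 15) = -344947 - (1 - 91)*5*(-16 - 15) = -344947 - (-90)*5*(-31) = -344947 - (-90)*(-155) = -344947 - 1*13950 = -344947 - 13950 = -358897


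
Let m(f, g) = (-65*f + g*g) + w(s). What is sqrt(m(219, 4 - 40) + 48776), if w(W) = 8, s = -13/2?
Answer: sqrt(35845) ≈ 189.33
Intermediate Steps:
s = -13/2 (s = -13*1/2 = -13/2 ≈ -6.5000)
m(f, g) = 8 + g**2 - 65*f (m(f, g) = (-65*f + g*g) + 8 = (-65*f + g**2) + 8 = (g**2 - 65*f) + 8 = 8 + g**2 - 65*f)
sqrt(m(219, 4 - 40) + 48776) = sqrt((8 + (4 - 40)**2 - 65*219) + 48776) = sqrt((8 + (-36)**2 - 14235) + 48776) = sqrt((8 + 1296 - 14235) + 48776) = sqrt(-12931 + 48776) = sqrt(35845)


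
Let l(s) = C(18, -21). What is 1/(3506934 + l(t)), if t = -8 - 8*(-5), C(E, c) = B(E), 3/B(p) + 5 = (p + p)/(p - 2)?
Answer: 11/38576262 ≈ 2.8515e-7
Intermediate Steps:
B(p) = 3/(-5 + 2*p/(-2 + p)) (B(p) = 3/(-5 + (p + p)/(p - 2)) = 3/(-5 + (2*p)/(-2 + p)) = 3/(-5 + 2*p/(-2 + p)))
C(E, c) = 3*(2 - E)/(-10 + 3*E)
t = 32 (t = -8 + 40 = 32)
l(s) = -12/11 (l(s) = 3*(2 - 1*18)/(-10 + 3*18) = 3*(2 - 18)/(-10 + 54) = 3*(-16)/44 = 3*(1/44)*(-16) = -12/11)
1/(3506934 + l(t)) = 1/(3506934 - 12/11) = 1/(38576262/11) = 11/38576262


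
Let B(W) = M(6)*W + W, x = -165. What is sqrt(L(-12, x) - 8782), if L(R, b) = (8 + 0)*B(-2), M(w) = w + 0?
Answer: I*sqrt(8894) ≈ 94.308*I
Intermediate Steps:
M(w) = w
B(W) = 7*W (B(W) = 6*W + W = 7*W)
L(R, b) = -112 (L(R, b) = (8 + 0)*(7*(-2)) = 8*(-14) = -112)
sqrt(L(-12, x) - 8782) = sqrt(-112 - 8782) = sqrt(-8894) = I*sqrt(8894)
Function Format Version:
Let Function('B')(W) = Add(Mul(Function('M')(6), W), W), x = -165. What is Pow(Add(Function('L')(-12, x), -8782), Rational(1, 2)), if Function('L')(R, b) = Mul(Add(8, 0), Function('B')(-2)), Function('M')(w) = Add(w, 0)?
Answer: Mul(I, Pow(8894, Rational(1, 2))) ≈ Mul(94.308, I)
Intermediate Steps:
Function('M')(w) = w
Function('B')(W) = Mul(7, W) (Function('B')(W) = Add(Mul(6, W), W) = Mul(7, W))
Function('L')(R, b) = -112 (Function('L')(R, b) = Mul(Add(8, 0), Mul(7, -2)) = Mul(8, -14) = -112)
Pow(Add(Function('L')(-12, x), -8782), Rational(1, 2)) = Pow(Add(-112, -8782), Rational(1, 2)) = Pow(-8894, Rational(1, 2)) = Mul(I, Pow(8894, Rational(1, 2)))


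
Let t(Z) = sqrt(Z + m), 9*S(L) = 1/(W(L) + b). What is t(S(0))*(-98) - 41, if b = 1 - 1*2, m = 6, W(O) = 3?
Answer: -41 - 49*sqrt(218)/3 ≈ -282.16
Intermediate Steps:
b = -1 (b = 1 - 2 = -1)
S(L) = 1/18 (S(L) = 1/(9*(3 - 1)) = (1/9)/2 = (1/9)*(1/2) = 1/18)
t(Z) = sqrt(6 + Z) (t(Z) = sqrt(Z + 6) = sqrt(6 + Z))
t(S(0))*(-98) - 41 = sqrt(6 + 1/18)*(-98) - 41 = sqrt(109/18)*(-98) - 41 = (sqrt(218)/6)*(-98) - 41 = -49*sqrt(218)/3 - 41 = -41 - 49*sqrt(218)/3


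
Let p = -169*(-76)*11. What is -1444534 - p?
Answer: -1585818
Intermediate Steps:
p = 141284 (p = 12844*11 = 141284)
-1444534 - p = -1444534 - 1*141284 = -1444534 - 141284 = -1585818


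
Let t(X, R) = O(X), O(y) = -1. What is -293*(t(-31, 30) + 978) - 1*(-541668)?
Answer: 255407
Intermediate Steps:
t(X, R) = -1
-293*(t(-31, 30) + 978) - 1*(-541668) = -293*(-1 + 978) - 1*(-541668) = -293*977 + 541668 = -286261 + 541668 = 255407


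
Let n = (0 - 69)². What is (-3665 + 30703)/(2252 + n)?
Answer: 27038/7013 ≈ 3.8554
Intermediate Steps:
n = 4761 (n = (-69)² = 4761)
(-3665 + 30703)/(2252 + n) = (-3665 + 30703)/(2252 + 4761) = 27038/7013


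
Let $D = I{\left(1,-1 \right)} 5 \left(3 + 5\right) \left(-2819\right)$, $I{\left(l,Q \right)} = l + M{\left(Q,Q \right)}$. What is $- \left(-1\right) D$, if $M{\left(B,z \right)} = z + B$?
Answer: $112760$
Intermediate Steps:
$M{\left(B,z \right)} = B + z$
$I{\left(l,Q \right)} = l + 2 Q$ ($I{\left(l,Q \right)} = l + \left(Q + Q\right) = l + 2 Q$)
$D = 112760$ ($D = \left(1 + 2 \left(-1\right)\right) 5 \left(3 + 5\right) \left(-2819\right) = \left(1 - 2\right) 5 \cdot 8 \left(-2819\right) = \left(-1\right) 5 \cdot 8 \left(-2819\right) = \left(-5\right) 8 \left(-2819\right) = \left(-40\right) \left(-2819\right) = 112760$)
$- \left(-1\right) D = - \left(-1\right) 112760 = \left(-1\right) \left(-112760\right) = 112760$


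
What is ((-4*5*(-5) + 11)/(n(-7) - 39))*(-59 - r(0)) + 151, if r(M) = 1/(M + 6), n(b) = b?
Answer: 27027/92 ≈ 293.77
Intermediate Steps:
r(M) = 1/(6 + M)
((-4*5*(-5) + 11)/(n(-7) - 39))*(-59 - r(0)) + 151 = ((-4*5*(-5) + 11)/(-7 - 39))*(-59 - 1/(6 + 0)) + 151 = ((-20*(-5) + 11)/(-46))*(-59 - 1/6) + 151 = ((100 + 11)*(-1/46))*(-59 - 1*⅙) + 151 = (111*(-1/46))*(-59 - ⅙) + 151 = -111/46*(-355/6) + 151 = 13135/92 + 151 = 27027/92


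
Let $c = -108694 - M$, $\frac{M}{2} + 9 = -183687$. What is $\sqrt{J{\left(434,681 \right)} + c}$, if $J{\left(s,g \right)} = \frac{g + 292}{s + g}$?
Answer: $\frac{\sqrt{321620905945}}{1115} \approx 508.62$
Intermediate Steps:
$M = -367392$ ($M = -18 + 2 \left(-183687\right) = -18 - 367374 = -367392$)
$J{\left(s,g \right)} = \frac{292 + g}{g + s}$
$c = 258698$ ($c = -108694 - -367392 = -108694 + 367392 = 258698$)
$\sqrt{J{\left(434,681 \right)} + c} = \sqrt{\frac{292 + 681}{681 + 434} + 258698} = \sqrt{\frac{1}{1115} \cdot 973 + 258698} = \sqrt{\frac{973}{1115} + 258698} = \sqrt{\frac{288449243}{1115}} = \frac{\sqrt{321620905945}}{1115}$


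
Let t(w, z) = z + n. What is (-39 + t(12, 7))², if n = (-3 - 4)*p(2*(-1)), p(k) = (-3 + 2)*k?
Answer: 2116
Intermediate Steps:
p(k) = -k
n = -14 (n = (-3 - 4)*(-2*(-1)) = -(-7)*(-2) = -7*2 = -14)
t(w, z) = -14 + z (t(w, z) = z - 14 = -14 + z)
(-39 + t(12, 7))² = (-39 + (-14 + 7))² = (-39 - 7)² = (-46)² = 2116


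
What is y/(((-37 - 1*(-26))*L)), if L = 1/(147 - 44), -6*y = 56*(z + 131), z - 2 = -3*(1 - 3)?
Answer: 400876/33 ≈ 12148.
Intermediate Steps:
z = 8 (z = 2 - 3*(1 - 3) = 2 - 3*(-2) = 2 + 6 = 8)
y = -3892/3 (y = -28*(8 + 131)/3 = -28*139/3 = -⅙*7784 = -3892/3 ≈ -1297.3)
L = 1/103 ≈ 0.0097087
y/(((-37 - 1*(-26))*L)) = -3892*103/(-37 - 1*(-26))/3 = -3892*103/(-37 + 26)/3 = -3892/(3*((-11*1/103))) = -3892/(3*(-11/103)) = -3892/3*(-103/11) = 400876/33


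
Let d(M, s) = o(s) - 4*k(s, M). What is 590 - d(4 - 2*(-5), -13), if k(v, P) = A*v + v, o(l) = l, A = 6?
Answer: 239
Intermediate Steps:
k(v, P) = 7*v (k(v, P) = 6*v + v = 7*v)
d(M, s) = -27*s (d(M, s) = s - 28*s = -27*s)
590 - d(4 - 2*(-5), -13) = 590 - (-27)*(-13) = 590 - 1*351 = 590 - 351 = 239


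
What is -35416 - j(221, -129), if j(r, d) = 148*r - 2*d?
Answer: -68382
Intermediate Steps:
j(r, d) = -2*d + 148*r
-35416 - j(221, -129) = -35416 - (-2*(-129) + 148*221) = -35416 - (258 + 32708) = -35416 - 1*32966 = -35416 - 32966 = -68382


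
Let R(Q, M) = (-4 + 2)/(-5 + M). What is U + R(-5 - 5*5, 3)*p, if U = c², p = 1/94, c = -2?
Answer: 377/94 ≈ 4.0106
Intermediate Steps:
p = 1/94 ≈ 0.010638
R(Q, M) = -2/(-5 + M)
U = 4 (U = (-2)² = 4)
U + R(-5 - 5*5, 3)*p = 4 - 2/(-5 + 3)*(1/94) = 4 - 2/(-2)*(1/94) = 4 - 2*(-½)*(1/94) = 4 + 1*(1/94) = 4 + 1/94 = 377/94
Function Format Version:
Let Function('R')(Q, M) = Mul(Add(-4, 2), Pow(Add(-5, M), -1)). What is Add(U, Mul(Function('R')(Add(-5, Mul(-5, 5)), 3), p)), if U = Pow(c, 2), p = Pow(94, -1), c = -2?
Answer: Rational(377, 94) ≈ 4.0106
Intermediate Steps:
p = Rational(1, 94) ≈ 0.010638
Function('R')(Q, M) = Mul(-2, Pow(Add(-5, M), -1))
U = 4 (U = Pow(-2, 2) = 4)
Add(U, Mul(Function('R')(Add(-5, Mul(-5, 5)), 3), p)) = Add(4, Mul(Mul(-2, Pow(Add(-5, 3), -1)), Rational(1, 94))) = Add(4, Mul(Mul(-2, Pow(-2, -1)), Rational(1, 94))) = Add(4, Mul(Mul(-2, Rational(-1, 2)), Rational(1, 94))) = Add(4, Mul(1, Rational(1, 94))) = Add(4, Rational(1, 94)) = Rational(377, 94)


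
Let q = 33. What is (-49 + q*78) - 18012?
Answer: -15487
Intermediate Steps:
(-49 + q*78) - 18012 = (-49 + 33*78) - 18012 = (-49 + 2574) - 18012 = 2525 - 18012 = -15487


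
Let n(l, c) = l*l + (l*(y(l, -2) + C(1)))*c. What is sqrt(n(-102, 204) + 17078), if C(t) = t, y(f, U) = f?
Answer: sqrt(2129090) ≈ 1459.1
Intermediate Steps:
n(l, c) = l**2 + c*l*(1 + l) (n(l, c) = l*l + (l*(l + 1))*c = l**2 + (l*(1 + l))*c = l**2 + c*l*(1 + l))
sqrt(n(-102, 204) + 17078) = sqrt(-102*(204 - 102 + 204*(-102)) + 17078) = sqrt(-102*(204 - 102 - 20808) + 17078) = sqrt(-102*(-20706) + 17078) = sqrt(2112012 + 17078) = sqrt(2129090)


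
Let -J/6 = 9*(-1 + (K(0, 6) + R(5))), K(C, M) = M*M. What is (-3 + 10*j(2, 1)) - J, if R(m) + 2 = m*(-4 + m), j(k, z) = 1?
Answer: 2059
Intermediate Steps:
R(m) = -2 + m*(-4 + m)
K(C, M) = M²
J = -2052 (J = -54*(-1 + (6² + (-2 + 5² - 4*5))) = -54*(-1 + (36 + (-2 + 25 - 20))) = -54*(-1 + (36 + 3)) = -54*(-1 + 39) = -54*38 = -6*342 = -2052)
(-3 + 10*j(2, 1)) - J = (-3 + 10*1) - 1*(-2052) = (-3 + 10) + 2052 = 7 + 2052 = 2059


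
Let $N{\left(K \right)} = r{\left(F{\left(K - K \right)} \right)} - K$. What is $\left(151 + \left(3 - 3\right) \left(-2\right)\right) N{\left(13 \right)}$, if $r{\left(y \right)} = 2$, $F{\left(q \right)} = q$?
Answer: $-1661$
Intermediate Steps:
$N{\left(K \right)} = 2 - K$
$\left(151 + \left(3 - 3\right) \left(-2\right)\right) N{\left(13 \right)} = \left(151 + \left(3 - 3\right) \left(-2\right)\right) \left(2 - 13\right) = \left(151 + 0 \left(-2\right)\right) \left(2 - 13\right) = \left(151 + 0\right) \left(-11\right) = 151 \left(-11\right) = -1661$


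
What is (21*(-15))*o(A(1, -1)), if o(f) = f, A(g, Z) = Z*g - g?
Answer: 630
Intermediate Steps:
A(g, Z) = -g + Z*g
(21*(-15))*o(A(1, -1)) = (21*(-15))*(1*(-1 - 1)) = -315*(-2) = 630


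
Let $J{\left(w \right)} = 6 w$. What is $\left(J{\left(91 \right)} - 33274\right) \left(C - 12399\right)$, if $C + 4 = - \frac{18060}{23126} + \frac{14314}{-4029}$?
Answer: $\frac{1112799188834072}{2740431} \approx 4.0607 \cdot 10^{8}$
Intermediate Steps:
$C = - \frac{22837880}{2740431}$ ($C = -4 + \left(- \frac{18060}{23126} + \frac{14314}{-4029}\right) = -4 + \left(\left(-18060\right) \frac{1}{23126} + 14314 \left(- \frac{1}{4029}\right)\right) = -4 - \frac{11876156}{2740431} = - \frac{22837880}{2740431} \approx -8.3337$)
$\left(J{\left(91 \right)} - 33274\right) \left(C - 12399\right) = \left(6 \cdot 91 - 33274\right) \left(- \frac{22837880}{2740431} - 12399\right) = \left(546 - 33274\right) \left(- \frac{34001441849}{2740431}\right) = \left(-32728\right) \left(- \frac{34001441849}{2740431}\right) = \frac{1112799188834072}{2740431}$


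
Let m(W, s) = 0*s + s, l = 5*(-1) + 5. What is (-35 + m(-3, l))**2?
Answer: 1225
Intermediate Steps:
l = 0 (l = -5 + 5 = 0)
m(W, s) = s (m(W, s) = 0 + s = s)
(-35 + m(-3, l))**2 = (-35 + 0)**2 = (-35)**2 = 1225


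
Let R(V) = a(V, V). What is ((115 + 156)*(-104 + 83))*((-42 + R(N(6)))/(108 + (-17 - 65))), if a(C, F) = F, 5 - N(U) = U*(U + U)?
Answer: 620319/26 ≈ 23858.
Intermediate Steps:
N(U) = 5 - 2*U² (N(U) = 5 - U*(U + U) = 5 - U*2*U = 5 - 2*U²)
R(V) = V
((115 + 156)*(-104 + 83))*((-42 + R(N(6)))/(108 + (-17 - 65))) = ((115 + 156)*(-104 + 83))*((-42 + (5 - 2*6²))/(108 + (-17 - 65))) = (271*(-21))*((-42 + (5 - 2*36))/(108 - 82)) = -5691*(-42 + (5 - 72))/26 = -5691*(-42 - 67)/26 = -(-620319)/26 = -5691*(-109/26) = 620319/26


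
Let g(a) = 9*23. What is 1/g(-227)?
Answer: 1/207 ≈ 0.0048309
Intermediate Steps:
g(a) = 207
1/g(-227) = 1/207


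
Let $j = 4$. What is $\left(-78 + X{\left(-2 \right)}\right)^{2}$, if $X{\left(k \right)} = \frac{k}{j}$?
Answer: $\frac{24649}{4} \approx 6162.3$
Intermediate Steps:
$X{\left(k \right)} = \frac{k}{4}$
$\left(-78 + X{\left(-2 \right)}\right)^{2} = \left(-78 + \frac{1}{4} \left(-2\right)\right)^{2} = \left(-78 - \frac{1}{2}\right)^{2} = \left(- \frac{157}{2}\right)^{2} = \frac{24649}{4}$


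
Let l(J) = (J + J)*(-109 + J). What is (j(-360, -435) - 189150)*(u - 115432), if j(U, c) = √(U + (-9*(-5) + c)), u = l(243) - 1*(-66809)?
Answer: -3121164150 + 82505*I*√30 ≈ -3.1212e+9 + 4.519e+5*I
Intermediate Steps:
l(J) = 2*J*(-109 + J) (l(J) = (2*J)*(-109 + J) = 2*J*(-109 + J))
u = 131933 (u = 2*243*(-109 + 243) - 1*(-66809) = 2*243*134 + 66809 = 65124 + 66809 = 131933)
j(U, c) = √(45 + U + c) (j(U, c) = √(U + (45 + c)) = √(45 + U + c))
(j(-360, -435) - 189150)*(u - 115432) = (√(45 - 360 - 435) - 189150)*(131933 - 115432) = (√(-750) - 189150)*16501 = (5*I*√30 - 189150)*16501 = (-189150 + 5*I*√30)*16501 = -3121164150 + 82505*I*√30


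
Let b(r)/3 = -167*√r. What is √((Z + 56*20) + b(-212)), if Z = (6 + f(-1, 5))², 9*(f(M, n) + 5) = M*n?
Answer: √(90736 - 81162*I*√53)/9 ≈ 65.193 - 55.946*I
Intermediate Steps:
f(M, n) = -5 + M*n/9 (f(M, n) = -5 + (M*n)/9 = -5 + M*n/9)
b(r) = -501*√r (b(r) = 3*(-167*√r) = -501*√r)
Z = 16/81 (Z = (6 + (-5 + (⅑)*(-1)*5))² = (6 + (-5 - 5/9))² = (6 - 50/9)² = (4/9)² = 16/81 ≈ 0.19753)
√((Z + 56*20) + b(-212)) = √((16/81 + 56*20) - 1002*I*√53) = √((16/81 + 1120) - 1002*I*√53) = √(90736/81 - 1002*I*√53)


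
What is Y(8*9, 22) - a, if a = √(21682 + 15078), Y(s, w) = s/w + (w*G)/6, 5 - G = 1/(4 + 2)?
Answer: 4157/198 - 2*√9190 ≈ -170.73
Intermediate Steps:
G = 29/6 (G = 5 - 1/(4 + 2) = 5 - 1/6 = 5 - 1*⅙ = 5 - ⅙ = 29/6 ≈ 4.8333)
Y(s, w) = 29*w/36 + s/w (Y(s, w) = s/w + (w*(29/6))/6 = s/w + (29*w/6)*(⅙) = s/w + 29*w/36 = 29*w/36 + s/w)
a = 2*√9190 (a = √36760 = 2*√9190 ≈ 191.73)
Y(8*9, 22) - a = ((29/36)*22 + (8*9)/22) - 2*√9190 = (319/18 + 72*(1/22)) - 2*√9190 = (319/18 + 36/11) - 2*√9190 = 4157/198 - 2*√9190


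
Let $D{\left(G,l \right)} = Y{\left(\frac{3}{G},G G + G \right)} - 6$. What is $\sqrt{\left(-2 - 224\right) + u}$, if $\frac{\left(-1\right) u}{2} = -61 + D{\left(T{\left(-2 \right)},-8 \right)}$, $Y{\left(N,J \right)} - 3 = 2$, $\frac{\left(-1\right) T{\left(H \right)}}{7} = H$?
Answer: $i \sqrt{102} \approx 10.1 i$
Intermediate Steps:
$T{\left(H \right)} = - 7 H$
$Y{\left(N,J \right)} = 5$ ($Y{\left(N,J \right)} = 3 + 2 = 5$)
$D{\left(G,l \right)} = -1$ ($D{\left(G,l \right)} = 5 - 6 = -1$)
$u = 124$ ($u = - 2 \left(-61 - 1\right) = \left(-2\right) \left(-62\right) = 124$)
$\sqrt{\left(-2 - 224\right) + u} = \sqrt{\left(-2 - 224\right) + 124} = \sqrt{-226 + 124} = \sqrt{-102} = i \sqrt{102}$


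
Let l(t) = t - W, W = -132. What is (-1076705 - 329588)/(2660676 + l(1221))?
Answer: -1406293/2662029 ≈ -0.52828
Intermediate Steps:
l(t) = 132 + t (l(t) = t - 1*(-132) = t + 132 = 132 + t)
(-1076705 - 329588)/(2660676 + l(1221)) = (-1076705 - 329588)/(2660676 + (132 + 1221)) = -1406293/(2660676 + 1353) = -1406293/2662029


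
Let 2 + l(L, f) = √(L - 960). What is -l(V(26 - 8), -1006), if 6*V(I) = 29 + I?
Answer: 2 - I*√34278/6 ≈ 2.0 - 30.857*I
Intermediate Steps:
V(I) = 29/6 + I/6 (V(I) = (29 + I)/6 = 29/6 + I/6)
l(L, f) = -2 + √(-960 + L) (l(L, f) = -2 + √(L - 960) = -2 + √(-960 + L))
-l(V(26 - 8), -1006) = -(-2 + √(-960 + (29/6 + (26 - 8)/6))) = -(-2 + √(-960 + (29/6 + (⅙)*18))) = -(-2 + √(-960 + (29/6 + 3))) = -(-2 + √(-960 + 47/6)) = -(-2 + √(-5713/6)) = -(-2 + I*√34278/6) = 2 - I*√34278/6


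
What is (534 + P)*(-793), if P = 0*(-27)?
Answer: -423462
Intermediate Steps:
P = 0
(534 + P)*(-793) = (534 + 0)*(-793) = 534*(-793) = -423462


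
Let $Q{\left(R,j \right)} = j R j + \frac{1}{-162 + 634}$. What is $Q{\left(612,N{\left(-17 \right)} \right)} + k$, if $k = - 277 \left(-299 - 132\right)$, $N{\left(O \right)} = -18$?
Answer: $\frac{149942601}{472} \approx 3.1768 \cdot 10^{5}$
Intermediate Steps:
$Q{\left(R,j \right)} = \frac{1}{472} + R j^{2}$ ($Q{\left(R,j \right)} = R j j + \frac{1}{472} = R j^{2} + \frac{1}{472} = \frac{1}{472} + R j^{2}$)
$k = 119387$ ($k = \left(-277\right) \left(-431\right) = 119387$)
$Q{\left(612,N{\left(-17 \right)} \right)} + k = \left(\frac{1}{472} + 612 \left(-18\right)^{2}\right) + 119387 = \left(\frac{1}{472} + 612 \cdot 324\right) + 119387 = \left(\frac{1}{472} + 198288\right) + 119387 = \frac{93591937}{472} + 119387 = \frac{149942601}{472}$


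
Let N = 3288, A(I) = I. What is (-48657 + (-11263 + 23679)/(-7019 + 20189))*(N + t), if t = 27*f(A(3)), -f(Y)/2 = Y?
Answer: -333856942754/2195 ≈ -1.5210e+8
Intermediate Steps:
f(Y) = -2*Y
t = -162 (t = 27*(-2*3) = 27*(-6) = -162)
(-48657 + (-11263 + 23679)/(-7019 + 20189))*(N + t) = (-48657 + (-11263 + 23679)/(-7019 + 20189))*(3288 - 162) = (-48657 + 12416/13170)*3126 = (-48657 + 12416*(1/13170))*3126 = (-48657 + 6208/6585)*3126 = -320400137/6585*3126 = -333856942754/2195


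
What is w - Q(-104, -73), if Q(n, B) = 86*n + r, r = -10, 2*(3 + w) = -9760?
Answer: 4071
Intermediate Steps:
w = -4883 (w = -3 + (1/2)*(-9760) = -3 - 4880 = -4883)
Q(n, B) = -10 + 86*n (Q(n, B) = 86*n - 10 = -10 + 86*n)
w - Q(-104, -73) = -4883 - (-10 + 86*(-104)) = -4883 - (-10 - 8944) = -4883 - 1*(-8954) = -4883 + 8954 = 4071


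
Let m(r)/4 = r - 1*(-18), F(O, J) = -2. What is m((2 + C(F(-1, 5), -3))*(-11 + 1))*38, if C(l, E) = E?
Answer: 4256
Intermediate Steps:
m(r) = 72 + 4*r (m(r) = 4*(r - 1*(-18)) = 4*(r + 18) = 4*(18 + r) = 72 + 4*r)
m((2 + C(F(-1, 5), -3))*(-11 + 1))*38 = (72 + 4*((2 - 3)*(-11 + 1)))*38 = (72 + 4*(-1*(-10)))*38 = (72 + 4*10)*38 = (72 + 40)*38 = 112*38 = 4256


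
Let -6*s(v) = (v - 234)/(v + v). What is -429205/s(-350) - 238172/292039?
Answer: 5982354280529/1938077 ≈ 3.0867e+6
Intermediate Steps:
s(v) = -(-234 + v)/(12*v) (s(v) = -(v - 234)/(6*(v + v)) = -(-234 + v)/(6*(2*v)) = -(-234 + v)*1/(2*v)/6 = -(-234 + v)/(12*v))
-429205/s(-350) - 238172/292039 = -429205*(-4200/(234 - 1*(-350))) - 238172/292039 = -429205*(-4200/(234 + 350)) - 238172*1/292039 = -429205/((1/12)*(-1/350)*584) - 21652/26549 = -429205/(-73/525) - 21652/26549 = -429205*(-525/73) - 21652/26549 = 225332625/73 - 21652/26549 = 5982354280529/1938077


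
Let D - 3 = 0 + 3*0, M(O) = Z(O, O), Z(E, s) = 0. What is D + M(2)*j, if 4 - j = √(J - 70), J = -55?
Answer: 3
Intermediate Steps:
M(O) = 0
D = 3 (D = 3 + (0 + 3*0) = 3 + (0 + 0) = 3 + 0 = 3)
j = 4 - 5*I*√5 (j = 4 - √(-55 - 70) = 4 - √(-125) = 4 - 5*I*√5 ≈ 4.0 - 11.18*I)
D + M(2)*j = 3 + 0*(4 - 5*I*√5) = 3 + 0 = 3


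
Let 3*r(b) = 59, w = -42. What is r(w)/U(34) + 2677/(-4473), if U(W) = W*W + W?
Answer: -442523/760410 ≈ -0.58195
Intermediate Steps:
r(b) = 59/3 (r(b) = (⅓)*59 = 59/3)
U(W) = W + W² (U(W) = W² + W = W + W²)
r(w)/U(34) + 2677/(-4473) = 59/(3*((34*(1 + 34)))) + 2677/(-4473) = 59/(3*((34*35))) + 2677*(-1/4473) = (59/3)/1190 - 2677/4473 = (59/3)*(1/1190) - 2677/4473 = 59/3570 - 2677/4473 = -442523/760410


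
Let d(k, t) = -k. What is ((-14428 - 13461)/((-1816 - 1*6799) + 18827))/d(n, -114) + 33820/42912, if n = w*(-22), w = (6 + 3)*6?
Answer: 1420495129/1807646544 ≈ 0.78583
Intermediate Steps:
w = 54 (w = 9*6 = 54)
n = -1188 (n = 54*(-22) = -1188)
((-14428 - 13461)/((-1816 - 1*6799) + 18827))/d(n, -114) + 33820/42912 = ((-14428 - 13461)/((-1816 - 1*6799) + 18827))/((-1*(-1188))) + 33820/42912 = -27889/((-1816 - 6799) + 18827)/1188 + 33820*(1/42912) = -27889/(-8615 + 18827)*(1/1188) + 8455/10728 = -27889/10212*(1/1188) + 8455/10728 = -27889*1/10212*(1/1188) + 8455/10728 = -27889/10212*1/1188 + 8455/10728 = -27889/12131856 + 8455/10728 = 1420495129/1807646544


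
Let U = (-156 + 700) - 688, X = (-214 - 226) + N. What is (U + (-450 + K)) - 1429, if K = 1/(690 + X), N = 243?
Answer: -997338/493 ≈ -2023.0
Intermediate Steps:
X = -197 (X = (-214 - 226) + 243 = -440 + 243 = -197)
U = -144 (U = 544 - 688 = -144)
K = 1/493 (K = 1/(690 - 197) = 1/493 ≈ 0.0020284)
(U + (-450 + K)) - 1429 = (-144 + (-450 + 1/493)) - 1429 = (-144 - 221849/493) - 1429 = -292841/493 - 1429 = -997338/493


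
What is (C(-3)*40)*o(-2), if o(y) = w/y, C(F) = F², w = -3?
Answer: 540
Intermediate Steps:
o(y) = -3/y
(C(-3)*40)*o(-2) = ((-3)²*40)*(-3/(-2)) = (9*40)*(-3*(-½)) = 360*(3/2) = 540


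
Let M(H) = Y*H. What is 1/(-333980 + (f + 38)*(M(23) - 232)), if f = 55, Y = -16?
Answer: -1/389780 ≈ -2.5655e-6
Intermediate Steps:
M(H) = -16*H
1/(-333980 + (f + 38)*(M(23) - 232)) = 1/(-333980 + (55 + 38)*(-16*23 - 232)) = 1/(-333980 + 93*(-368 - 232)) = 1/(-333980 + 93*(-600)) = 1/(-333980 - 55800) = 1/(-389780) = -1/389780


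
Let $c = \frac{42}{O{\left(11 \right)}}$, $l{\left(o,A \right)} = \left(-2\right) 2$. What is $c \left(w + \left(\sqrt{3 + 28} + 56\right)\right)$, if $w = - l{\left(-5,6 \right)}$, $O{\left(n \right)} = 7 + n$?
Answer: $140 + \frac{7 \sqrt{31}}{3} \approx 152.99$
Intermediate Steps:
$l{\left(o,A \right)} = -4$
$w = 4$ ($w = \left(-1\right) \left(-4\right) = 4$)
$c = \frac{7}{3}$ ($c = \frac{42}{7 + 11} = \frac{42}{18} = 42 \cdot \frac{1}{18} = \frac{7}{3} \approx 2.3333$)
$c \left(w + \left(\sqrt{3 + 28} + 56\right)\right) = \frac{7 \left(4 + \left(\sqrt{3 + 28} + 56\right)\right)}{3} = \frac{7 \left(4 + \left(\sqrt{31} + 56\right)\right)}{3} = \frac{7 \left(4 + \left(56 + \sqrt{31}\right)\right)}{3} = \frac{7 \left(60 + \sqrt{31}\right)}{3} = 140 + \frac{7 \sqrt{31}}{3}$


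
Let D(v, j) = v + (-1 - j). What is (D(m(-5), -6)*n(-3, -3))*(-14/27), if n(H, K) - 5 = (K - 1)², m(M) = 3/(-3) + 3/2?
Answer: -539/9 ≈ -59.889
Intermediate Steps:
m(M) = ½ (m(M) = 3*(-⅓) + 3*(½) = -1 + 3/2 = ½)
n(H, K) = 5 + (-1 + K)² (n(H, K) = 5 + (K - 1)² = 5 + (-1 + K)²)
D(v, j) = -1 + v - j
(D(m(-5), -6)*n(-3, -3))*(-14/27) = ((-1 + ½ - 1*(-6))*(5 + (-1 - 3)²))*(-14/27) = ((-1 + ½ + 6)*(5 + (-4)²))*(-14*1/27) = (11*(5 + 16)/2)*(-14/27) = ((11/2)*21)*(-14/27) = (231/2)*(-14/27) = -539/9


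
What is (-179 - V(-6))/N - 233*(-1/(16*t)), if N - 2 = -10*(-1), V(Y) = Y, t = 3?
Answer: -153/16 ≈ -9.5625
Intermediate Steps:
N = 12 (N = 2 - 10*(-1) = 2 + 10 = 12)
(-179 - V(-6))/N - 233*(-1/(16*t)) = (-179 - 1*(-6))/12 - 233/((-16*3)) = (-179 + 6)*(1/12) - 233/(-48) = -173*1/12 - 233*(-1/48) = -173/12 + 233/48 = -153/16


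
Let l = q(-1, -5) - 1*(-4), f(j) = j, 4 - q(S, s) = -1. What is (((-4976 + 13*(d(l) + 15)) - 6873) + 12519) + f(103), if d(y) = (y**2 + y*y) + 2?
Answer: 3100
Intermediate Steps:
q(S, s) = 5 (q(S, s) = 4 - 1*(-1) = 4 + 1 = 5)
l = 9 (l = 5 - 1*(-4) = 5 + 4 = 9)
d(y) = 2 + 2*y**2 (d(y) = (y**2 + y**2) + 2 = 2*y**2 + 2 = 2 + 2*y**2)
(((-4976 + 13*(d(l) + 15)) - 6873) + 12519) + f(103) = (((-4976 + 13*((2 + 2*9**2) + 15)) - 6873) + 12519) + 103 = (((-4976 + 13*((2 + 2*81) + 15)) - 6873) + 12519) + 103 = (((-4976 + 13*((2 + 162) + 15)) - 6873) + 12519) + 103 = (((-4976 + 13*(164 + 15)) - 6873) + 12519) + 103 = (((-4976 + 13*179) - 6873) + 12519) + 103 = (((-4976 + 2327) - 6873) + 12519) + 103 = ((-2649 - 6873) + 12519) + 103 = (-9522 + 12519) + 103 = 2997 + 103 = 3100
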